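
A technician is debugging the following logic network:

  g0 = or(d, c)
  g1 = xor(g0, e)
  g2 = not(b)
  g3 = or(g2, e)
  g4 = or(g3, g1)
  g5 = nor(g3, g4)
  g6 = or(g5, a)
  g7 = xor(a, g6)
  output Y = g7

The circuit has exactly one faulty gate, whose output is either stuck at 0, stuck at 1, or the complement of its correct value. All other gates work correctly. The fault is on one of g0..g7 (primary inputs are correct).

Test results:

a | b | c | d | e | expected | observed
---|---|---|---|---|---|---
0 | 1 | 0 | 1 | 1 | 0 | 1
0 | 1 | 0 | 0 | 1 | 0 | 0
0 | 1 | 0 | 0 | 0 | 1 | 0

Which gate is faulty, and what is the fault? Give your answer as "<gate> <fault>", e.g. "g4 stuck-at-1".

Fault-free values for test 1 (a=0, b=1, c=0, d=1, e=1): g0=1, g1=0, g2=0, g3=1, g4=1, g5=0, g6=0, g7=0, giving Y=0. Observed 1.
Test 1: faults giving observed 1 are {g3 stuck-at-0, g3 inverted output, g5 stuck-at-1, g5 inverted output, g6 stuck-at-1, g6 inverted output, g7 stuck-at-1, g7 inverted output}.
Test 2 (a=0, b=1, c=0, d=0, e=1): fault-free g0=0, g1=1, g2=0, g3=1, g4=1, g5=0, g6=0, g7=0 → 0; observed 0. Eliminates g5 stuck-at-1, g5 inverted output, g6 stuck-at-1, g6 inverted output, g7 stuck-at-1, g7 inverted output.
Test 3 (a=0, b=1, c=0, d=0, e=0): fault-free g0=0, g1=0, g2=0, g3=0, g4=0, g5=1, g6=1, g7=1 → 1; observed 0. Eliminates g3 stuck-at-0.
Only g3 inverted output is consistent with every test.

g3 inverted output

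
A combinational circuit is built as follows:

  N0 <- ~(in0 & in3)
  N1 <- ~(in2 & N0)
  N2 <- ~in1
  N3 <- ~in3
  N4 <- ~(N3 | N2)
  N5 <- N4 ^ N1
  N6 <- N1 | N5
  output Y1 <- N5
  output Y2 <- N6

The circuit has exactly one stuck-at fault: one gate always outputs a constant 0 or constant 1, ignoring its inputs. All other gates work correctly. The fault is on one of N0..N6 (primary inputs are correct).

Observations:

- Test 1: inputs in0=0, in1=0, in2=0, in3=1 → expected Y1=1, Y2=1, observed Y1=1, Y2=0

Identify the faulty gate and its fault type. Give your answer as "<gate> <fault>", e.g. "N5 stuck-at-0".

Fault-free values for test 1 (in0=0, in1=0, in2=0, in3=1): N0=1, N1=1, N2=1, N3=0, N4=0, N5=1, N6=1, giving Y1=1, Y2=1. Observed Y1=1, Y2=0.
Test 1: faults giving observed Y1=1, Y2=0 are {N6 stuck-at-0}.
Only N6 stuck-at-0 is consistent with every test.

N6 stuck-at-0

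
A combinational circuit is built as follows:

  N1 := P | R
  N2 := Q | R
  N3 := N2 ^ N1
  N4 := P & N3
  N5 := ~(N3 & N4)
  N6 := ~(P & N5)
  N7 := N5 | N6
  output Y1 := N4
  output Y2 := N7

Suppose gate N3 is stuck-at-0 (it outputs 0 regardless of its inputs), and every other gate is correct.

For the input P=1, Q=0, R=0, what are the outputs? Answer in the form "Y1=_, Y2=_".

Y1=0, Y2=1

Propagate with N3 forced: N1=1, N2=0, N3=0 [stuck-at-0], N4=0, N5=1, N6=0, N7=1.
So the outputs are Y1=0, Y2=1. (Without the fault they would be Y1=1, Y2=1.)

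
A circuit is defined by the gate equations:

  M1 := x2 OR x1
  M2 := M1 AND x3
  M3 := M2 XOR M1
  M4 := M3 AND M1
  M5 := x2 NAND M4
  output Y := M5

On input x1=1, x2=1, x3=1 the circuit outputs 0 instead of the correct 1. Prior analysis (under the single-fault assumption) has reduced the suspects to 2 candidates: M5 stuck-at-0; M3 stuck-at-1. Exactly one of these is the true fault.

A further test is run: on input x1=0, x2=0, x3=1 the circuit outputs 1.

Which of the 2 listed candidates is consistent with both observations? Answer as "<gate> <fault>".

M3 stuck-at-1

Evaluate each candidate on input x1=0, x2=0, x3=1:
  M5 stuck-at-0: M1=0, M2=0, M3=0, M4=0, M5=0 [stuck-at-0] → 0 — eliminated
  M3 stuck-at-1: M1=0, M2=0, M3=1 [stuck-at-1], M4=0, M5=1 → 1 — matches
Only M3 stuck-at-1 reproduces the observed 1.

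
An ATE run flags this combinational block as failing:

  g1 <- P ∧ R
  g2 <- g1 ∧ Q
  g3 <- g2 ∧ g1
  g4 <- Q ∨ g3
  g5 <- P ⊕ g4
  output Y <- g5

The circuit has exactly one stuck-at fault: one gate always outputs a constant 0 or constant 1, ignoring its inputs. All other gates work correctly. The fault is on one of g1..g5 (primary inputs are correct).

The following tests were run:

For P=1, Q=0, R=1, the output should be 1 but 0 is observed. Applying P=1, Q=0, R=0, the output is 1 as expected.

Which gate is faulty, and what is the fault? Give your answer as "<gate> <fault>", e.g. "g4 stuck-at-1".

g2 stuck-at-1

Fault-free values for test 1 (P=1, Q=0, R=1): g1=1, g2=0, g3=0, g4=0, g5=1, giving Y=1. Observed 0.
Test 1: faults giving observed 0 are {g2 stuck-at-1, g3 stuck-at-1, g4 stuck-at-1, g5 stuck-at-0}.
Test 2 (P=1, Q=0, R=0): fault-free g1=0, g2=0, g3=0, g4=0, g5=1 → 1; observed 1. Eliminates g3 stuck-at-1, g4 stuck-at-1, g5 stuck-at-0.
Only g2 stuck-at-1 is consistent with every test.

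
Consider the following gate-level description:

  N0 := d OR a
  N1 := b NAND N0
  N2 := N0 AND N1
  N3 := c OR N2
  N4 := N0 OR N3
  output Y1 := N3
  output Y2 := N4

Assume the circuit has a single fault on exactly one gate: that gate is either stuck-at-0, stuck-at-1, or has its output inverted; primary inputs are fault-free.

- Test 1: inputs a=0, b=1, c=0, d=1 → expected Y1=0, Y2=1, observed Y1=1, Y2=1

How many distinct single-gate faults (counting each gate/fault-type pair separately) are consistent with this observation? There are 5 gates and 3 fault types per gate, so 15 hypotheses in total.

Fault-free: N0=1, N1=0, N2=0, N3=0, N4=1 → Y1=0, Y2=1. Observed Y1=1, Y2=1.
  N0: none of the 3 fault types match ✗
  N1: stuck-at-1, inverted output ✓; others ✗
  N2: stuck-at-1, inverted output ✓; others ✗
  N3: stuck-at-1, inverted output ✓; others ✗
  N4: none of the 3 fault types match ✗
Consistent faults: {N1 stuck-at-1, N1 inverted output, N2 stuck-at-1, N2 inverted output, N3 stuck-at-1, N3 inverted output} — 6 in all.

6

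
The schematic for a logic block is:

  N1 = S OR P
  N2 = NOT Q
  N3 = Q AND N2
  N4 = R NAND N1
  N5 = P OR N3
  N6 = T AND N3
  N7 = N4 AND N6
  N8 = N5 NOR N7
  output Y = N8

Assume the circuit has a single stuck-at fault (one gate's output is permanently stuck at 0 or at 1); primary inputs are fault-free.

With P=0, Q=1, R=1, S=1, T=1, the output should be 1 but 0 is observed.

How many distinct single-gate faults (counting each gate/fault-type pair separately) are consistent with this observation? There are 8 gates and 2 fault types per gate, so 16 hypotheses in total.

5

Fault-free: N1=1, N2=0, N3=0, N4=0, N5=0, N6=0, N7=0, N8=1 → 1. Observed 0.
  N1: none of the 2 fault types match ✗
  N2: stuck-at-1 ✓; others ✗
  N3: stuck-at-1 ✓; others ✗
  N4: none of the 2 fault types match ✗
  N5: stuck-at-1 ✓; others ✗
  N6: none of the 2 fault types match ✗
  N7: stuck-at-1 ✓; others ✗
  N8: stuck-at-0 ✓; others ✗
Consistent faults: {N2 stuck-at-1, N3 stuck-at-1, N5 stuck-at-1, N7 stuck-at-1, N8 stuck-at-0} — 5 in all.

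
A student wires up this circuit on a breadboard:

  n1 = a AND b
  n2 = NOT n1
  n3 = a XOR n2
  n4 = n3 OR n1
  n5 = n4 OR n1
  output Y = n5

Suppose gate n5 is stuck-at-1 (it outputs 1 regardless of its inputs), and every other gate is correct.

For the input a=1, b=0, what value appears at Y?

Propagate with n5 forced: n1=0, n2=1, n3=0, n4=0, n5=1 [stuck-at-1].
So Y = 1. (Without the fault it would be 0.)

1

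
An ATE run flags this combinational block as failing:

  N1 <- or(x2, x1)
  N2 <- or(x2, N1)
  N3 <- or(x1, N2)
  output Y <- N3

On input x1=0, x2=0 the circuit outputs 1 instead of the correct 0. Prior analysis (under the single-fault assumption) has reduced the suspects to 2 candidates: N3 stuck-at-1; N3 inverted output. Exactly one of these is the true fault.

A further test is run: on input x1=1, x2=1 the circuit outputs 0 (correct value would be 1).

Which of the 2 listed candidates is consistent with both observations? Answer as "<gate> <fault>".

Evaluate each candidate on input x1=1, x2=1:
  N3 stuck-at-1: N1=1, N2=1, N3=1 [stuck-at-1] → 1 — eliminated
  N3 inverted output: N1=1, N2=1, N3=0 [inverted output] → 0 — matches
Only N3 inverted output reproduces the observed 0.

N3 inverted output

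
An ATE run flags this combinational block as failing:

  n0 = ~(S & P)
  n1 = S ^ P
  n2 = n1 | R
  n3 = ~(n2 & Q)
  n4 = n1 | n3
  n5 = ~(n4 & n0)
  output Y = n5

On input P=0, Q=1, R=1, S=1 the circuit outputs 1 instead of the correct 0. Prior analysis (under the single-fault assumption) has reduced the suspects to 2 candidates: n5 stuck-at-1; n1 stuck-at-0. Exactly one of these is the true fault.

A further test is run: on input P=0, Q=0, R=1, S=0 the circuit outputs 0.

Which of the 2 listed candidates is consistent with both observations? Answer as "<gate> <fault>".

n1 stuck-at-0

Evaluate each candidate on input P=0, Q=0, R=1, S=0:
  n5 stuck-at-1: n0=1, n1=0, n2=1, n3=1, n4=1, n5=1 [stuck-at-1] → 1 — eliminated
  n1 stuck-at-0: n0=1, n1=0 [stuck-at-0], n2=1, n3=1, n4=1, n5=0 → 0 — matches
Only n1 stuck-at-0 reproduces the observed 0.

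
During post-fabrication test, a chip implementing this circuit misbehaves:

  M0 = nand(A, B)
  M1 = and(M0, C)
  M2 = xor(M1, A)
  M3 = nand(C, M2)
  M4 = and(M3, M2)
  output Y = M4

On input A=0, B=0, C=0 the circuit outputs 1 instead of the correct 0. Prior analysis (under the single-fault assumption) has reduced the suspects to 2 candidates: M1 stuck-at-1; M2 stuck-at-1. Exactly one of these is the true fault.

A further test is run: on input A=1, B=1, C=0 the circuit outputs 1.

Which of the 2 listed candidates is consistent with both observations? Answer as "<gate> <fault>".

M2 stuck-at-1

Evaluate each candidate on input A=1, B=1, C=0:
  M1 stuck-at-1: M0=0, M1=1 [stuck-at-1], M2=0, M3=1, M4=0 → 0 — eliminated
  M2 stuck-at-1: M0=0, M1=0, M2=1 [stuck-at-1], M3=1, M4=1 → 1 — matches
Only M2 stuck-at-1 reproduces the observed 1.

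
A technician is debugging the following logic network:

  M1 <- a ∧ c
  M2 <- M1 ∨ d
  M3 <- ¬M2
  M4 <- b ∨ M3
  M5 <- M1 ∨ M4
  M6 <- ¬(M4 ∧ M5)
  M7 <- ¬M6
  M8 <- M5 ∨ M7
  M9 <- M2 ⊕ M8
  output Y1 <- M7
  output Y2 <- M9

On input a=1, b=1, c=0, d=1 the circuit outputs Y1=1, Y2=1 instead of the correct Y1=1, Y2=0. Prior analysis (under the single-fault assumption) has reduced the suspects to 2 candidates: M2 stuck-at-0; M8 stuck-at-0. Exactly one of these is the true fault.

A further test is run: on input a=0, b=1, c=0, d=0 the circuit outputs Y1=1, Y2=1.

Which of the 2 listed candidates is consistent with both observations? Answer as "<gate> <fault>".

M2 stuck-at-0

Evaluate each candidate on input a=0, b=1, c=0, d=0:
  M2 stuck-at-0: M1=0, M2=0 [stuck-at-0], M3=1, M4=1, M5=1, M6=0, M7=1, M8=1, M9=1 → Y1=1, Y2=1 — matches
  M8 stuck-at-0: M1=0, M2=0, M3=1, M4=1, M5=1, M6=0, M7=1, M8=0 [stuck-at-0], M9=0 → Y1=1, Y2=0 — eliminated
Only M2 stuck-at-0 reproduces the observed Y1=1, Y2=1.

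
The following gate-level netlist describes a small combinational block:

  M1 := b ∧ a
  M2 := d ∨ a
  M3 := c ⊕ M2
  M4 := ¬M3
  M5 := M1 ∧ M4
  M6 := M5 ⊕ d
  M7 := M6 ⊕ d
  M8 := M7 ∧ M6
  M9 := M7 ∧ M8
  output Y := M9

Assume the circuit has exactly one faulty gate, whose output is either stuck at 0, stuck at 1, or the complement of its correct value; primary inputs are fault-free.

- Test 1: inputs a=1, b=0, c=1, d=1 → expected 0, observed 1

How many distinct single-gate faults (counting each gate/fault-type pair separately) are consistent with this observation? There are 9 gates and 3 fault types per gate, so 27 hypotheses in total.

Fault-free: M1=0, M2=1, M3=0, M4=1, M5=0, M6=1, M7=0, M8=0, M9=0 → 0. Observed 1.
  M1: none of the 3 fault types match ✗
  M2: none of the 3 fault types match ✗
  M3: none of the 3 fault types match ✗
  M4: none of the 3 fault types match ✗
  M5: none of the 3 fault types match ✗
  M6: none of the 3 fault types match ✗
  M7: stuck-at-1, inverted output ✓; others ✗
  M8: none of the 3 fault types match ✗
  M9: stuck-at-1, inverted output ✓; others ✗
Consistent faults: {M7 stuck-at-1, M7 inverted output, M9 stuck-at-1, M9 inverted output} — 4 in all.

4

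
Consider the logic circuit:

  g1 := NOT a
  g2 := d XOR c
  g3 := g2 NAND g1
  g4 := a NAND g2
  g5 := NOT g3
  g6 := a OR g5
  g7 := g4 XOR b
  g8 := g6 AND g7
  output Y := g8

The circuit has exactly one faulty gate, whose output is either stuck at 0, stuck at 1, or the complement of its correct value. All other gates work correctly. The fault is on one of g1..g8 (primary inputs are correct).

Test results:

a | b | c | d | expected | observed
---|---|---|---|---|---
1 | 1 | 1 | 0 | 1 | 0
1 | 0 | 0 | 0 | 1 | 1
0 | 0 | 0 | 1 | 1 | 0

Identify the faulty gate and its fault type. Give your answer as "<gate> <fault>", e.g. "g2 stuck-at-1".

Fault-free values for test 1 (a=1, b=1, c=1, d=0): g1=0, g2=1, g3=1, g4=0, g5=0, g6=1, g7=1, g8=1, giving Y=1. Observed 0.
Test 1: faults giving observed 0 are {g2 stuck-at-0, g2 inverted output, g4 stuck-at-1, g4 inverted output, g6 stuck-at-0, g6 inverted output, g7 stuck-at-0, g7 inverted output, g8 stuck-at-0, g8 inverted output}.
Test 2 (a=1, b=0, c=0, d=0): fault-free g1=0, g2=0, g3=1, g4=1, g5=0, g6=1, g7=1, g8=1 → 1; observed 1. Eliminates g2 inverted output, g4 inverted output, g6 stuck-at-0, g6 inverted output, g7 stuck-at-0, g7 inverted output, g8 stuck-at-0, g8 inverted output.
Test 3 (a=0, b=0, c=0, d=1): fault-free g1=1, g2=1, g3=0, g4=1, g5=1, g6=1, g7=1, g8=1 → 1; observed 0. Eliminates g4 stuck-at-1.
Only g2 stuck-at-0 is consistent with every test.

g2 stuck-at-0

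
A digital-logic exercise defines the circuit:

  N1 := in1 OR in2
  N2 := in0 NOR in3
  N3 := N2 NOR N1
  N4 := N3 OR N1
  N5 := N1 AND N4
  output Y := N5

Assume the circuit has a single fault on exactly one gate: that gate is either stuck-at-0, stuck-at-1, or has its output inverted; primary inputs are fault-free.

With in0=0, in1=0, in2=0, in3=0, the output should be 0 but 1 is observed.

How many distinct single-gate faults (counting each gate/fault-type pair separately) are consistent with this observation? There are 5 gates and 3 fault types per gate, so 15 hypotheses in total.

Fault-free: N1=0, N2=1, N3=0, N4=0, N5=0 → 0. Observed 1.
  N1: stuck-at-1, inverted output ✓; others ✗
  N2: none of the 3 fault types match ✗
  N3: none of the 3 fault types match ✗
  N4: none of the 3 fault types match ✗
  N5: stuck-at-1, inverted output ✓; others ✗
Consistent faults: {N1 stuck-at-1, N1 inverted output, N5 stuck-at-1, N5 inverted output} — 4 in all.

4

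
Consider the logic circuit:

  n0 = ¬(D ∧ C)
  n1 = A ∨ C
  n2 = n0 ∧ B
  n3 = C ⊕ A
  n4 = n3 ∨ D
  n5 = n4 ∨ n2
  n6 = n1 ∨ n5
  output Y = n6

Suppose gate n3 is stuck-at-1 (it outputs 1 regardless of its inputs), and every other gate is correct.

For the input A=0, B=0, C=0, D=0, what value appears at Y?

Propagate with n3 forced: n0=1, n1=0, n2=0, n3=1 [stuck-at-1], n4=1, n5=1, n6=1.
So Y = 1. (Without the fault it would be 0.)

1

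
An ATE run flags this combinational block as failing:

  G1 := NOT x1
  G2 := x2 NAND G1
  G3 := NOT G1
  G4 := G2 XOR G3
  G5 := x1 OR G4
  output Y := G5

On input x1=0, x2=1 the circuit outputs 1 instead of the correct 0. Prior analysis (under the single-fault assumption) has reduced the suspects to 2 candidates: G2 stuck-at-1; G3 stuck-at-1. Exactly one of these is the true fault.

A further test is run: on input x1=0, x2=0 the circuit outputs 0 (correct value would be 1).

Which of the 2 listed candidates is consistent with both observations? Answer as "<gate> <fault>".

Evaluate each candidate on input x1=0, x2=0:
  G2 stuck-at-1: G1=1, G2=1 [stuck-at-1], G3=0, G4=1, G5=1 → 1 — eliminated
  G3 stuck-at-1: G1=1, G2=1, G3=1 [stuck-at-1], G4=0, G5=0 → 0 — matches
Only G3 stuck-at-1 reproduces the observed 0.

G3 stuck-at-1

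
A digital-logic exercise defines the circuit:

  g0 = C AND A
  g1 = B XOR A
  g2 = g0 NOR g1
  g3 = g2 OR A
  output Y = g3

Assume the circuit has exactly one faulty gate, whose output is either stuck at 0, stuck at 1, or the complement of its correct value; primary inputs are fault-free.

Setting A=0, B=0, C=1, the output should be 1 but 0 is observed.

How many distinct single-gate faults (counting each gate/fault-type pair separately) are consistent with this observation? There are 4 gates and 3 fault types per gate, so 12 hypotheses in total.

Fault-free: g0=0, g1=0, g2=1, g3=1 → 1. Observed 0.
  g0 stuck-at-0: output 1 ✗
  g0 stuck-at-1: output 0 ✓
  g0 inverted output: output 0 ✓
  g1 stuck-at-0: output 1 ✗
  g1 stuck-at-1: output 0 ✓
  g1 inverted output: output 0 ✓
  g2 stuck-at-0: output 0 ✓
  g2 stuck-at-1: output 1 ✗
  g2 inverted output: output 0 ✓
  g3 stuck-at-0: output 0 ✓
  g3 stuck-at-1: output 1 ✗
  g3 inverted output: output 0 ✓
Consistent faults: {g0 stuck-at-1, g0 inverted output, g1 stuck-at-1, g1 inverted output, g2 stuck-at-0, g2 inverted output, g3 stuck-at-0, g3 inverted output} — 8 in all.

8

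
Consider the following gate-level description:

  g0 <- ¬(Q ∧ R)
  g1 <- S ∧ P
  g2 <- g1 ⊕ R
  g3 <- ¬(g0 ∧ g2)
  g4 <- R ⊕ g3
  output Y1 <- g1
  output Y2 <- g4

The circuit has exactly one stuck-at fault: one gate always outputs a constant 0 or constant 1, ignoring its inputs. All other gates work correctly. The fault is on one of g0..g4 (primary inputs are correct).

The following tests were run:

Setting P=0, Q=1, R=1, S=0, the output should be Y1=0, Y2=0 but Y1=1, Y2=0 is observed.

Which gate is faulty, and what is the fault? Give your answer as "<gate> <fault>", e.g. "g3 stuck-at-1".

Fault-free values for test 1 (P=0, Q=1, R=1, S=0): g0=0, g1=0, g2=1, g3=1, g4=0, giving Y1=0, Y2=0. Observed Y1=1, Y2=0.
Test 1: faults giving observed Y1=1, Y2=0 are {g1 stuck-at-1}.
Only g1 stuck-at-1 is consistent with every test.

g1 stuck-at-1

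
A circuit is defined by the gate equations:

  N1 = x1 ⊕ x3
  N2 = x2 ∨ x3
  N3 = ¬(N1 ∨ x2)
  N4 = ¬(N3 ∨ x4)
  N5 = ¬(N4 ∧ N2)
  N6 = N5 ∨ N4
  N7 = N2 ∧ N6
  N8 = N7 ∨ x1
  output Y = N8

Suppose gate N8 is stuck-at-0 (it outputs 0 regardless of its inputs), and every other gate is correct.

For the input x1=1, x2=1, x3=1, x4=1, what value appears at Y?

0

Propagate with N8 forced: N1=0, N2=1, N3=0, N4=0, N5=1, N6=1, N7=1, N8=0 [stuck-at-0].
So Y = 0. (Without the fault it would be 1.)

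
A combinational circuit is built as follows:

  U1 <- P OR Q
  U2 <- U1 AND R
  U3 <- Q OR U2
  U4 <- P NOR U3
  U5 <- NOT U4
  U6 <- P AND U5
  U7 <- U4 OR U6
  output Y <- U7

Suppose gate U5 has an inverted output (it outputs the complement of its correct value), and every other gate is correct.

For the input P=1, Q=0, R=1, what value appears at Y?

0

Propagate with U5 forced: U1=1, U2=1, U3=1, U4=0, U5=0 [inverted output], U6=0, U7=0.
So Y = 0. (Without the fault it would be 1.)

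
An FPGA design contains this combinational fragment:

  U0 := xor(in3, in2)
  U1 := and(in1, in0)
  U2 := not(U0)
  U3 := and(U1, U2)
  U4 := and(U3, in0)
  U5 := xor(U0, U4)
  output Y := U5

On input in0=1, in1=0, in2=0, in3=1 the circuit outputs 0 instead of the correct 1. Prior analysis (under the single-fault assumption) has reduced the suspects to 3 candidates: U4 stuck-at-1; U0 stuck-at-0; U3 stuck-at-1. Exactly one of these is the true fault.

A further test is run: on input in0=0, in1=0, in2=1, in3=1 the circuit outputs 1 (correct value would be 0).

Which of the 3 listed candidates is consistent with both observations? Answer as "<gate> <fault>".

Evaluate each candidate on input in0=0, in1=0, in2=1, in3=1:
  U4 stuck-at-1: U0=0, U1=0, U2=1, U3=0, U4=1 [stuck-at-1], U5=1 → 1 — matches
  U0 stuck-at-0: U0=0 [stuck-at-0], U1=0, U2=1, U3=0, U4=0, U5=0 → 0 — eliminated
  U3 stuck-at-1: U0=0, U1=0, U2=1, U3=1 [stuck-at-1], U4=0, U5=0 → 0 — eliminated
Only U4 stuck-at-1 reproduces the observed 1.

U4 stuck-at-1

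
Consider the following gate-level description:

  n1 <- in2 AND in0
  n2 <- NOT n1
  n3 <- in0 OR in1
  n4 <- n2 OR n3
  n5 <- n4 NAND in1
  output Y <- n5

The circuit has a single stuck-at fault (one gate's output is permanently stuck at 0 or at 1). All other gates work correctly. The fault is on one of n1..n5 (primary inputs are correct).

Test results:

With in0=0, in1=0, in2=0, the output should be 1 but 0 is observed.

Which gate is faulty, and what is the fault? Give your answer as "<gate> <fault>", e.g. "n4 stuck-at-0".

n5 stuck-at-0

Fault-free values for test 1 (in0=0, in1=0, in2=0): n1=0, n2=1, n3=0, n4=1, n5=1, giving Y=1. Observed 0.
Test 1: faults giving observed 0 are {n5 stuck-at-0}.
Only n5 stuck-at-0 is consistent with every test.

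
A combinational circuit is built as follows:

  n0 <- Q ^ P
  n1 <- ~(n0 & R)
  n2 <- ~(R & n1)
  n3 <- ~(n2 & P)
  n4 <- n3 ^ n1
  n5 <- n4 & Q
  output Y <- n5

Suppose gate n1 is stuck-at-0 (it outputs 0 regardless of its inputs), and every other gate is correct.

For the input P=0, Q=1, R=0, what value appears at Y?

1

Propagate with n1 forced: n0=1, n1=0 [stuck-at-0], n2=1, n3=1, n4=1, n5=1.
So Y = 1. (Without the fault it would be 0.)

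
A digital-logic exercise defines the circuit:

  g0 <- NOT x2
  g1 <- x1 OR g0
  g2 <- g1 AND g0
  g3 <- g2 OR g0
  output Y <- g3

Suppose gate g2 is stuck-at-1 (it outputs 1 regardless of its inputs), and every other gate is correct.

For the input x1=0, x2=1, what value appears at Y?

Propagate with g2 forced: g0=0, g1=0, g2=1 [stuck-at-1], g3=1.
So Y = 1. (Without the fault it would be 0.)

1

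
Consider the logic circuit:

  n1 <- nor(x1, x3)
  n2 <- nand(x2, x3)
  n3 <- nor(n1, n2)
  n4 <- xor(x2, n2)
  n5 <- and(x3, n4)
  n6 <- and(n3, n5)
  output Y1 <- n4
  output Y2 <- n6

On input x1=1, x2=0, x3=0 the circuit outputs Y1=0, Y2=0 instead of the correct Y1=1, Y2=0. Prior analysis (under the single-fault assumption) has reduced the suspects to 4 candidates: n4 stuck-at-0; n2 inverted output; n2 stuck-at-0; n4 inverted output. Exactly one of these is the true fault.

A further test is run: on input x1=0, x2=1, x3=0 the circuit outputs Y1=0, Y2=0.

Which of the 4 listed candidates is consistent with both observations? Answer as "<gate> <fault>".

Evaluate each candidate on input x1=0, x2=1, x3=0:
  n4 stuck-at-0: n1=1, n2=1, n3=0, n4=0 [stuck-at-0], n5=0, n6=0 → Y1=0, Y2=0 — matches
  n2 inverted output: n1=1, n2=0 [inverted output], n3=0, n4=1, n5=0, n6=0 → Y1=1, Y2=0 — eliminated
  n2 stuck-at-0: n1=1, n2=0 [stuck-at-0], n3=0, n4=1, n5=0, n6=0 → Y1=1, Y2=0 — eliminated
  n4 inverted output: n1=1, n2=1, n3=0, n4=1 [inverted output], n5=0, n6=0 → Y1=1, Y2=0 — eliminated
Only n4 stuck-at-0 reproduces the observed Y1=0, Y2=0.

n4 stuck-at-0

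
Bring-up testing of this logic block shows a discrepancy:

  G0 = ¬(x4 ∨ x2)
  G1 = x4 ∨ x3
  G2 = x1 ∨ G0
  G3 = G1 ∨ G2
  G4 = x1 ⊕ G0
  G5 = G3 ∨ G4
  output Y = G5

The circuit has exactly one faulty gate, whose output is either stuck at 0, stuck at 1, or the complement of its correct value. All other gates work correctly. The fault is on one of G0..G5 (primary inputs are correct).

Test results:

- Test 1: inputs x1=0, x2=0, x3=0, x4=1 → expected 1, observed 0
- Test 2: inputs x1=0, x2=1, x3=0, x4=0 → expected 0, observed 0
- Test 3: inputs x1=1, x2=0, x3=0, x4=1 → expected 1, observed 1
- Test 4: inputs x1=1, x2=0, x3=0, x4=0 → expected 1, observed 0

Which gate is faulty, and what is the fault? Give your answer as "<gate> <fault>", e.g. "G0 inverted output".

Fault-free values for test 1 (x1=0, x2=0, x3=0, x4=1): G0=0, G1=1, G2=0, G3=1, G4=0, G5=1, giving Y=1. Observed 0.
Test 1: faults giving observed 0 are {G1 stuck-at-0, G1 inverted output, G3 stuck-at-0, G3 inverted output, G5 stuck-at-0, G5 inverted output}.
Test 2 (x1=0, x2=1, x3=0, x4=0): fault-free G0=0, G1=0, G2=0, G3=0, G4=0, G5=0 → 0; observed 0. Eliminates G1 inverted output, G3 inverted output, G5 inverted output.
Test 3 (x1=1, x2=0, x3=0, x4=1): fault-free G0=0, G1=1, G2=1, G3=1, G4=1, G5=1 → 1; observed 1. Eliminates G5 stuck-at-0.
Test 4 (x1=1, x2=0, x3=0, x4=0): fault-free G0=1, G1=0, G2=1, G3=1, G4=0, G5=1 → 1; observed 0. Eliminates G1 stuck-at-0.
Only G3 stuck-at-0 is consistent with every test.

G3 stuck-at-0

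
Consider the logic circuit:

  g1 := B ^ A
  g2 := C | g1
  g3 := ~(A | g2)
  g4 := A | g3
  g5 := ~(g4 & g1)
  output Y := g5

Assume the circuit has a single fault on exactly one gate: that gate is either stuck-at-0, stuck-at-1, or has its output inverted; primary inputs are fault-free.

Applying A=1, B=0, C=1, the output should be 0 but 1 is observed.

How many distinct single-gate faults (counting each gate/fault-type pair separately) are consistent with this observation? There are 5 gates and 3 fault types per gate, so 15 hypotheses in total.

Fault-free: g1=1, g2=1, g3=0, g4=1, g5=0 → 0. Observed 1.
  g1: stuck-at-0, inverted output ✓; others ✗
  g2: none of the 3 fault types match ✗
  g3: none of the 3 fault types match ✗
  g4: stuck-at-0, inverted output ✓; others ✗
  g5: stuck-at-1, inverted output ✓; others ✗
Consistent faults: {g1 stuck-at-0, g1 inverted output, g4 stuck-at-0, g4 inverted output, g5 stuck-at-1, g5 inverted output} — 6 in all.

6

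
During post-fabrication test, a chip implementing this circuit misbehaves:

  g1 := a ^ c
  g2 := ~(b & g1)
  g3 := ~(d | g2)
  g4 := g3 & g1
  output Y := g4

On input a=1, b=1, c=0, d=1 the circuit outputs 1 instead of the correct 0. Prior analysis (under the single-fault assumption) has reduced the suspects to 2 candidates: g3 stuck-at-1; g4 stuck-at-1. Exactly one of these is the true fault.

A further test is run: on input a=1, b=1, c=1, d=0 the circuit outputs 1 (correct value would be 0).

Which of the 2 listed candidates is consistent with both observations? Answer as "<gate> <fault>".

Evaluate each candidate on input a=1, b=1, c=1, d=0:
  g3 stuck-at-1: g1=0, g2=1, g3=1 [stuck-at-1], g4=0 → 0 — eliminated
  g4 stuck-at-1: g1=0, g2=1, g3=0, g4=1 [stuck-at-1] → 1 — matches
Only g4 stuck-at-1 reproduces the observed 1.

g4 stuck-at-1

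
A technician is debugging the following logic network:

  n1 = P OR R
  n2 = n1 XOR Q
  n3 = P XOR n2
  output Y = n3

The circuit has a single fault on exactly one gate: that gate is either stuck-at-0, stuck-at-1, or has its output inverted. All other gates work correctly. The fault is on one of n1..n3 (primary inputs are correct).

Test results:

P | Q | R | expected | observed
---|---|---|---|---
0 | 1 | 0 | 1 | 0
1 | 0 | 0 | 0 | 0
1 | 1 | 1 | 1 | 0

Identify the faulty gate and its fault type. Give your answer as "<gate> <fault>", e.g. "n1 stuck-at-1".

n3 stuck-at-0

Fault-free values for test 1 (P=0, Q=1, R=0): n1=0, n2=1, n3=1, giving Y=1. Observed 0.
Test 1: faults giving observed 0 are {n1 stuck-at-1, n1 inverted output, n2 stuck-at-0, n2 inverted output, n3 stuck-at-0, n3 inverted output}.
Test 2 (P=1, Q=0, R=0): fault-free n1=1, n2=1, n3=0 → 0; observed 0. Eliminates n1 inverted output, n2 stuck-at-0, n2 inverted output, n3 inverted output.
Test 3 (P=1, Q=1, R=1): fault-free n1=1, n2=0, n3=1 → 1; observed 0. Eliminates n1 stuck-at-1.
Only n3 stuck-at-0 is consistent with every test.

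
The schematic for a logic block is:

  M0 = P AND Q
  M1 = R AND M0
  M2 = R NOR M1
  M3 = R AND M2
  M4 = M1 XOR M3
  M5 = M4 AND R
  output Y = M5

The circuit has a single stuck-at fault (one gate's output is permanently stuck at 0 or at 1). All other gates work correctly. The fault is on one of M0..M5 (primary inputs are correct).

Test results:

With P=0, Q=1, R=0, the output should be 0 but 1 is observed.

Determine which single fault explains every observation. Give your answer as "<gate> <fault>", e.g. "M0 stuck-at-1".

Fault-free values for test 1 (P=0, Q=1, R=0): M0=0, M1=0, M2=1, M3=0, M4=0, M5=0, giving Y=0. Observed 1.
Test 1: faults giving observed 1 are {M5 stuck-at-1}.
Only M5 stuck-at-1 is consistent with every test.

M5 stuck-at-1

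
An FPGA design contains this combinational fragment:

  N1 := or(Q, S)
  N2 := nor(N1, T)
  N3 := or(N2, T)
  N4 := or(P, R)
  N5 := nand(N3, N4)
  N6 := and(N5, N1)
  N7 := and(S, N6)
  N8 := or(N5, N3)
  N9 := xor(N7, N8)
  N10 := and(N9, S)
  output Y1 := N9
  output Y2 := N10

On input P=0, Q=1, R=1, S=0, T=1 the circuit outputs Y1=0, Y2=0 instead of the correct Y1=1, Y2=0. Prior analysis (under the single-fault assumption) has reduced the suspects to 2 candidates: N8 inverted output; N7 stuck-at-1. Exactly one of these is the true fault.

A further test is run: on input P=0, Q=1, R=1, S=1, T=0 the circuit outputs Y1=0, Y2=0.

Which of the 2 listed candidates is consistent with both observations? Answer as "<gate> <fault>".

N7 stuck-at-1

Evaluate each candidate on input P=0, Q=1, R=1, S=1, T=0:
  N8 inverted output: N1=1, N2=0, N3=0, N4=1, N5=1, N6=1, N7=1, N8=0 [inverted output], N9=1, N10=1 → Y1=1, Y2=1 — eliminated
  N7 stuck-at-1: N1=1, N2=0, N3=0, N4=1, N5=1, N6=1, N7=1 [stuck-at-1], N8=1, N9=0, N10=0 → Y1=0, Y2=0 — matches
Only N7 stuck-at-1 reproduces the observed Y1=0, Y2=0.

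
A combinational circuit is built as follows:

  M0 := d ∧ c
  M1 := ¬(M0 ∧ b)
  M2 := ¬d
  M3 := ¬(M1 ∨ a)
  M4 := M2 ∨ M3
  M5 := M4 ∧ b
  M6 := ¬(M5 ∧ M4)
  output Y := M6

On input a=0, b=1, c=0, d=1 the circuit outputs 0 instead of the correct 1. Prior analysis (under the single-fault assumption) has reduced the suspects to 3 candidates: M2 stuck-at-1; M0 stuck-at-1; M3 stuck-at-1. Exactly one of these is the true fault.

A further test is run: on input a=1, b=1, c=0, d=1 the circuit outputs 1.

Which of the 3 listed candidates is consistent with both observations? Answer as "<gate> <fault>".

Evaluate each candidate on input a=1, b=1, c=0, d=1:
  M2 stuck-at-1: M0=0, M1=1, M2=1 [stuck-at-1], M3=0, M4=1, M5=1, M6=0 → 0 — eliminated
  M0 stuck-at-1: M0=1 [stuck-at-1], M1=0, M2=0, M3=0, M4=0, M5=0, M6=1 → 1 — matches
  M3 stuck-at-1: M0=0, M1=1, M2=0, M3=1 [stuck-at-1], M4=1, M5=1, M6=0 → 0 — eliminated
Only M0 stuck-at-1 reproduces the observed 1.

M0 stuck-at-1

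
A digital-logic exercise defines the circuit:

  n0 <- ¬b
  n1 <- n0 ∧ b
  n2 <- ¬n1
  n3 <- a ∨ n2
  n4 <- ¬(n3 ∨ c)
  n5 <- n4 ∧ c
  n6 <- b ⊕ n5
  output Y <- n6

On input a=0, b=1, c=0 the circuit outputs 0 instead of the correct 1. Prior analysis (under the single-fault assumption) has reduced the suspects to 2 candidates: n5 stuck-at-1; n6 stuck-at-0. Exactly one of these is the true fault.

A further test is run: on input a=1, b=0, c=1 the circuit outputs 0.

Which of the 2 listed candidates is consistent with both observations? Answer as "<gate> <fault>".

Evaluate each candidate on input a=1, b=0, c=1:
  n5 stuck-at-1: n0=1, n1=0, n2=1, n3=1, n4=0, n5=1 [stuck-at-1], n6=1 → 1 — eliminated
  n6 stuck-at-0: n0=1, n1=0, n2=1, n3=1, n4=0, n5=0, n6=0 [stuck-at-0] → 0 — matches
Only n6 stuck-at-0 reproduces the observed 0.

n6 stuck-at-0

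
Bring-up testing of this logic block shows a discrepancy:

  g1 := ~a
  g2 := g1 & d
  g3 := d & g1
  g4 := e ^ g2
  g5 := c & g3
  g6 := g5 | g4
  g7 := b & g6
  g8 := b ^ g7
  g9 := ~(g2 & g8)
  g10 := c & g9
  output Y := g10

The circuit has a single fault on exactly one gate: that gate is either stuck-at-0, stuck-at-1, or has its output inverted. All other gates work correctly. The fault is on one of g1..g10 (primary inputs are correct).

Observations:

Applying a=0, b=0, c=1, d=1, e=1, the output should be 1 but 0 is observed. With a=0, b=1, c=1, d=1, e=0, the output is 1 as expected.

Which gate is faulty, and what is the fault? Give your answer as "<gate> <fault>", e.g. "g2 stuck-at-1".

g7 stuck-at-1

Fault-free values for test 1 (a=0, b=0, c=1, d=1, e=1): g1=1, g2=1, g3=1, g4=0, g5=1, g6=1, g7=0, g8=0, g9=1, g10=1, giving Y=1. Observed 0.
Test 1: faults giving observed 0 are {g7 stuck-at-1, g7 inverted output, g8 stuck-at-1, g8 inverted output, g9 stuck-at-0, g9 inverted output, g10 stuck-at-0, g10 inverted output}.
Test 2 (a=0, b=1, c=1, d=1, e=0): fault-free g1=1, g2=1, g3=1, g4=1, g5=1, g6=1, g7=1, g8=0, g9=1, g10=1 → 1; observed 1. Eliminates g7 inverted output, g8 stuck-at-1, g8 inverted output, g9 stuck-at-0, g9 inverted output, g10 stuck-at-0, g10 inverted output.
Only g7 stuck-at-1 is consistent with every test.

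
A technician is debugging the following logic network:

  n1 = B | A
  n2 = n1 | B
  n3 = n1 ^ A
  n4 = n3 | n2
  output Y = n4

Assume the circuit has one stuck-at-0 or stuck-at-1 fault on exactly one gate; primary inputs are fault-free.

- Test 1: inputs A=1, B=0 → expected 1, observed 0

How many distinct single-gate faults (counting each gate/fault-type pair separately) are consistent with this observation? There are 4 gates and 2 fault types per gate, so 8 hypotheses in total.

Fault-free: n1=1, n2=1, n3=0, n4=1 → 1. Observed 0.
  n1 stuck-at-0: output 1 ✗
  n1 stuck-at-1: output 1 ✗
  n2 stuck-at-0: output 0 ✓
  n2 stuck-at-1: output 1 ✗
  n3 stuck-at-0: output 1 ✗
  n3 stuck-at-1: output 1 ✗
  n4 stuck-at-0: output 0 ✓
  n4 stuck-at-1: output 1 ✗
Consistent faults: {n2 stuck-at-0, n4 stuck-at-0} — 2 in all.

2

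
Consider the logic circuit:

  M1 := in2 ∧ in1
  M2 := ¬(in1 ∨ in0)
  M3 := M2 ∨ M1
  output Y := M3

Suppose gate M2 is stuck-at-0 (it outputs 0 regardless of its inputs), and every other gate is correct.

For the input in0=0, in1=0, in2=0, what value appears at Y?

0

Propagate with M2 forced: M1=0, M2=0 [stuck-at-0], M3=0.
So Y = 0. (Without the fault it would be 1.)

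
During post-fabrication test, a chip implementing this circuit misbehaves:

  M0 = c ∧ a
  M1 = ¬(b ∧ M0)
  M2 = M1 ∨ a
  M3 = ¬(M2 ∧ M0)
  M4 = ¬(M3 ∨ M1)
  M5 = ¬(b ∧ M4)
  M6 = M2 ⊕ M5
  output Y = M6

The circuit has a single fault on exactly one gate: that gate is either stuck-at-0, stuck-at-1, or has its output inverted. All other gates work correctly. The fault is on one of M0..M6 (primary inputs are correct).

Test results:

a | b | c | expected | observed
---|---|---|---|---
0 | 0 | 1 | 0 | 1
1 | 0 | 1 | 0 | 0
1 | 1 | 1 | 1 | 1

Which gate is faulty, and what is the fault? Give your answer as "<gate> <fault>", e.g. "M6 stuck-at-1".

Fault-free values for test 1 (a=0, b=0, c=1): M0=0, M1=1, M2=1, M3=1, M4=0, M5=1, M6=0, giving Y=0. Observed 1.
Test 1: faults giving observed 1 are {M1 stuck-at-0, M1 inverted output, M2 stuck-at-0, M2 inverted output, M5 stuck-at-0, M5 inverted output, M6 stuck-at-1, M6 inverted output}.
Test 2 (a=1, b=0, c=1): fault-free M0=1, M1=1, M2=1, M3=0, M4=0, M5=1, M6=0 → 0; observed 0. Eliminates M2 stuck-at-0, M2 inverted output, M5 stuck-at-0, M5 inverted output, M6 stuck-at-1, M6 inverted output.
Test 3 (a=1, b=1, c=1): fault-free M0=1, M1=0, M2=1, M3=0, M4=1, M5=0, M6=1 → 1; observed 1. Eliminates M1 inverted output.
Only M1 stuck-at-0 is consistent with every test.

M1 stuck-at-0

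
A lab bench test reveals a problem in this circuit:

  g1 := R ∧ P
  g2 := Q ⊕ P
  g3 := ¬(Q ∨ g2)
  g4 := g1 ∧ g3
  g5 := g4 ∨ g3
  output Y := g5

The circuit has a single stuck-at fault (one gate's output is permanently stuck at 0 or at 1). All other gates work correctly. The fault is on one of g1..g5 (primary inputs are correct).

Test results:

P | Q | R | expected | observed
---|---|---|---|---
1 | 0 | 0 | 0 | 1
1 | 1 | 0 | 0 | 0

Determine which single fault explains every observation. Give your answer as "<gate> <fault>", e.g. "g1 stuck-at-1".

Fault-free values for test 1 (P=1, Q=0, R=0): g1=0, g2=1, g3=0, g4=0, g5=0, giving Y=0. Observed 1.
Test 1: faults giving observed 1 are {g2 stuck-at-0, g3 stuck-at-1, g4 stuck-at-1, g5 stuck-at-1}.
Test 2 (P=1, Q=1, R=0): fault-free g1=0, g2=0, g3=0, g4=0, g5=0 → 0; observed 0. Eliminates g3 stuck-at-1, g4 stuck-at-1, g5 stuck-at-1.
Only g2 stuck-at-0 is consistent with every test.

g2 stuck-at-0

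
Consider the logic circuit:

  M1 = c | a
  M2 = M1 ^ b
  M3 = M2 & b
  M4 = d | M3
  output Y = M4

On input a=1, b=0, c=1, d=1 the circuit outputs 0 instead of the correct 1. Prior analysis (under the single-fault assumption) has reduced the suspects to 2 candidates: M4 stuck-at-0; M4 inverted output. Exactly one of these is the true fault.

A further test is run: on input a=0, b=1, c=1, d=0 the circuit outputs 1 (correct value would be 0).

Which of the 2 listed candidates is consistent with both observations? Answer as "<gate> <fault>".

Evaluate each candidate on input a=0, b=1, c=1, d=0:
  M4 stuck-at-0: M1=1, M2=0, M3=0, M4=0 [stuck-at-0] → 0 — eliminated
  M4 inverted output: M1=1, M2=0, M3=0, M4=1 [inverted output] → 1 — matches
Only M4 inverted output reproduces the observed 1.

M4 inverted output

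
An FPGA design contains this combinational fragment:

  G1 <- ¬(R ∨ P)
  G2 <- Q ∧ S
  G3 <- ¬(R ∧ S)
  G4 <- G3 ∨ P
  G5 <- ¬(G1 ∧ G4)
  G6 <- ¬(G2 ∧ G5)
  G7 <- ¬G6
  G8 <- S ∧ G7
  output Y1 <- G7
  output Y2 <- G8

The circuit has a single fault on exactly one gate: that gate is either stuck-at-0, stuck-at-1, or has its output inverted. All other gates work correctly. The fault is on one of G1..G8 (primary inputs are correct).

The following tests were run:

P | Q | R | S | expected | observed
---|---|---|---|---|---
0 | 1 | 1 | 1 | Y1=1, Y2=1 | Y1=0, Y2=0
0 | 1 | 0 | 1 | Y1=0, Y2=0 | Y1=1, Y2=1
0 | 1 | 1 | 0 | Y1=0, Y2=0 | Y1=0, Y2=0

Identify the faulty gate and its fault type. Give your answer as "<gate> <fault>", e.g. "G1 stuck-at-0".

Fault-free values for test 1 (P=0, Q=1, R=1, S=1): G1=0, G2=1, G3=0, G4=0, G5=1, G6=0, G7=1, G8=1, giving Y1=1, Y2=1. Observed Y1=0, Y2=0.
Test 1: faults giving observed Y1=0, Y2=0 are {G2 stuck-at-0, G2 inverted output, G5 stuck-at-0, G5 inverted output, G6 stuck-at-1, G6 inverted output, G7 stuck-at-0, G7 inverted output}.
Test 2 (P=0, Q=1, R=0, S=1): fault-free G1=1, G2=1, G3=1, G4=1, G5=0, G6=1, G7=0, G8=0 → Y1=0, Y2=0; observed Y1=1, Y2=1. Eliminates G2 stuck-at-0, G2 inverted output, G5 stuck-at-0, G6 stuck-at-1, G7 stuck-at-0.
Test 3 (P=0, Q=1, R=1, S=0): fault-free G1=0, G2=0, G3=1, G4=1, G5=1, G6=1, G7=0, G8=0 → Y1=0, Y2=0; observed Y1=0, Y2=0. Eliminates G6 inverted output, G7 inverted output.
Only G5 inverted output is consistent with every test.

G5 inverted output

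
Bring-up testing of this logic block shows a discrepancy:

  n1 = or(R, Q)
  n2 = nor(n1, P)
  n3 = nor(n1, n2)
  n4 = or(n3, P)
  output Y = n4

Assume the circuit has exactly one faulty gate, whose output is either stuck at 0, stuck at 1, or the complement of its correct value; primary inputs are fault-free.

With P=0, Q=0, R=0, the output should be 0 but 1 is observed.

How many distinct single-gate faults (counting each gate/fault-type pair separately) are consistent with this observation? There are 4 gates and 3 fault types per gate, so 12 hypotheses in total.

6

Fault-free: n1=0, n2=1, n3=0, n4=0 → 0. Observed 1.
  n1 stuck-at-0: output 0 ✗
  n1 stuck-at-1: output 0 ✗
  n1 inverted output: output 0 ✗
  n2 stuck-at-0: output 1 ✓
  n2 stuck-at-1: output 0 ✗
  n2 inverted output: output 1 ✓
  n3 stuck-at-0: output 0 ✗
  n3 stuck-at-1: output 1 ✓
  n3 inverted output: output 1 ✓
  n4 stuck-at-0: output 0 ✗
  n4 stuck-at-1: output 1 ✓
  n4 inverted output: output 1 ✓
Consistent faults: {n2 stuck-at-0, n2 inverted output, n3 stuck-at-1, n3 inverted output, n4 stuck-at-1, n4 inverted output} — 6 in all.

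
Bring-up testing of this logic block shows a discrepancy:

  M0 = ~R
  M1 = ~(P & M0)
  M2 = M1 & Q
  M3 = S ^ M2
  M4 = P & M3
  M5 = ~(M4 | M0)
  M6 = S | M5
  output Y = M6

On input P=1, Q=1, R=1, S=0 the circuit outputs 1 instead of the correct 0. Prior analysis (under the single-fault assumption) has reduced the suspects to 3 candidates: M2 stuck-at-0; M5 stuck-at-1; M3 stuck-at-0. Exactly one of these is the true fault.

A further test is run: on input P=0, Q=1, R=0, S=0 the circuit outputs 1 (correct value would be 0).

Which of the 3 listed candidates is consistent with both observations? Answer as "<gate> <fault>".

M5 stuck-at-1

Evaluate each candidate on input P=0, Q=1, R=0, S=0:
  M2 stuck-at-0: M0=1, M1=1, M2=0 [stuck-at-0], M3=0, M4=0, M5=0, M6=0 → 0 — eliminated
  M5 stuck-at-1: M0=1, M1=1, M2=1, M3=1, M4=0, M5=1 [stuck-at-1], M6=1 → 1 — matches
  M3 stuck-at-0: M0=1, M1=1, M2=1, M3=0 [stuck-at-0], M4=0, M5=0, M6=0 → 0 — eliminated
Only M5 stuck-at-1 reproduces the observed 1.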